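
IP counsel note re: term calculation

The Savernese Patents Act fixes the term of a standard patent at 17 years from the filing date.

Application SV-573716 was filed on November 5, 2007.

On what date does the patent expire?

Filing date + 17 years → 5 November 2024.

2024-11-05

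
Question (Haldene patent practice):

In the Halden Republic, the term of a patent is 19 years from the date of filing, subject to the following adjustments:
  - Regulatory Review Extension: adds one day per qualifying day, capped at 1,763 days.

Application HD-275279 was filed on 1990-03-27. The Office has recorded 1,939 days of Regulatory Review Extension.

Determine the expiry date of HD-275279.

2014-01-23

Base term: filing date + 19 years → 27 March 2009.
Regulatory Review Extension: 1939 days claimed exceeds the 1763-day cap, so +1763 days → 23 January 2014.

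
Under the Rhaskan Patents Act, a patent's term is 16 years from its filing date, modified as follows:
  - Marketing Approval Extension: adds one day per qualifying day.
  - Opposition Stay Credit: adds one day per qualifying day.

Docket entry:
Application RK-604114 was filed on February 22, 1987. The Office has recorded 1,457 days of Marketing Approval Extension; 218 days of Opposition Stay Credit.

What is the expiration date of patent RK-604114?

September 24, 2007

Base term: filing date + 16 years → 22 February 2003.
Marketing Approval Extension: +1457 days → 18 February 2007.
Opposition Stay Credit: +218 days → 24 September 2007.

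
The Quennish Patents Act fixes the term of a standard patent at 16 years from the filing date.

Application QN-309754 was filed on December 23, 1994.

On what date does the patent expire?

December 23, 2010

Filing date + 16 years → 23 December 2010.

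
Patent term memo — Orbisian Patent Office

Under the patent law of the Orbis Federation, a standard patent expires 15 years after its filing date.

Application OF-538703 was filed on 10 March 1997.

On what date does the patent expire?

Filing date + 15 years → 10 March 2012.

March 10, 2012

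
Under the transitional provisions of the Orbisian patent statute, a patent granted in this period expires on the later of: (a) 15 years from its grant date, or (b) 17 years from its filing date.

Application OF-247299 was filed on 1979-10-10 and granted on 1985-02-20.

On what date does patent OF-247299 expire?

(a) grant + 15 years → 20 February 2000.
(b) filing + 17 years → 10 October 1996.
Later of the two: 20 February 2000.

February 20, 2000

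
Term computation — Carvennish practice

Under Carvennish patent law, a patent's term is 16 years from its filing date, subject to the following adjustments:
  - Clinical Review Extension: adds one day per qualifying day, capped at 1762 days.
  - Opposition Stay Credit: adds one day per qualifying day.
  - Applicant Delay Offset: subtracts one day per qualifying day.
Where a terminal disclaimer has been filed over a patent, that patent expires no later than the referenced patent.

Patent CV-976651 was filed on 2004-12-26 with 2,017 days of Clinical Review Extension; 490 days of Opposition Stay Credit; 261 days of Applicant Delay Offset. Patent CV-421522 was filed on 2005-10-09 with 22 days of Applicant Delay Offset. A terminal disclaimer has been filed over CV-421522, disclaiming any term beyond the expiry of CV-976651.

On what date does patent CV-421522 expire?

Natural term of CV-421522:
  Base: filing + 16 years → 9 October 2021.
  Applicant Delay Offset: −22 days → 17 September 2021.
Expiry of referenced patent CV-976651:
  Base: filing + 16 years → 26 December 2020.
  Clinical Review Extension: 2017 days claimed exceeds the 1762-day cap, so +1762 days → 23 October 2025.
  Opposition Stay Credit: +490 days → 25 February 2027.
  Applicant Delay Offset: −261 days → 9 June 2026.
Terminal disclaimer: CV-421522 expires on the earlier of 17 September 2021 and 9 June 2026.

September 17, 2021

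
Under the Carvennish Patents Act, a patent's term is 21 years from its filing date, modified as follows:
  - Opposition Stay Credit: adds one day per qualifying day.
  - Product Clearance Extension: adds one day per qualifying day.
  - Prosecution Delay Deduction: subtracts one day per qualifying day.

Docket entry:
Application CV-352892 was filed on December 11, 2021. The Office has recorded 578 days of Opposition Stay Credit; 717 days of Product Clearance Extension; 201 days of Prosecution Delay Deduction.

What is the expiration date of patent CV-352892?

Base term: filing date + 21 years → 11 December 2042.
Opposition Stay Credit: +578 days → 11 July 2044.
Product Clearance Extension: +717 days → 28 June 2046.
Prosecution Delay Deduction: −201 days → 9 December 2045.

December 9, 2045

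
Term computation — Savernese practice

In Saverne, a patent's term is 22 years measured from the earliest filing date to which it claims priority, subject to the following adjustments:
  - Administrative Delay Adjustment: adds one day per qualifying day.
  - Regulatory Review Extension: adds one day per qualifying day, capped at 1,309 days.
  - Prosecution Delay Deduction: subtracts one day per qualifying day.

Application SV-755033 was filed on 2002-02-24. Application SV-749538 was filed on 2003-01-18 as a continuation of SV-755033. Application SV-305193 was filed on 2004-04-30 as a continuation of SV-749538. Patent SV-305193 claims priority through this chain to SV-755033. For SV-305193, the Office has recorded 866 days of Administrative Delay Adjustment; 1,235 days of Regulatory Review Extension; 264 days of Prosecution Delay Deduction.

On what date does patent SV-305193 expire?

2029-03-06

Earliest priority filing: 24 February 2002.
Base term: 24 February 2002 + 22 years → 24 February 2024.
Administrative Delay Adjustment: +866 days → 9 July 2026.
Regulatory Review Extension: 1235 days (within the 1309-day cap) → +1235 days → 25 November 2029.
Prosecution Delay Deduction: −264 days → 6 March 2029.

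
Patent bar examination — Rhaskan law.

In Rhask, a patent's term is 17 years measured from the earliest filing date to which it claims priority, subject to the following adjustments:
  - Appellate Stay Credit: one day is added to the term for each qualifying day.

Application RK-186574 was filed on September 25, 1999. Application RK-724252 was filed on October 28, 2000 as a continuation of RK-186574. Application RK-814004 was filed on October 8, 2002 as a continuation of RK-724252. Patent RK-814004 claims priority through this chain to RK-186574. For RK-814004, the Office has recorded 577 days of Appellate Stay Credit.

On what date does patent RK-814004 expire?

Earliest priority filing: 25 September 1999.
Base term: 25 September 1999 + 17 years → 25 September 2016.
Appellate Stay Credit: +577 days → 25 April 2018.

April 25, 2018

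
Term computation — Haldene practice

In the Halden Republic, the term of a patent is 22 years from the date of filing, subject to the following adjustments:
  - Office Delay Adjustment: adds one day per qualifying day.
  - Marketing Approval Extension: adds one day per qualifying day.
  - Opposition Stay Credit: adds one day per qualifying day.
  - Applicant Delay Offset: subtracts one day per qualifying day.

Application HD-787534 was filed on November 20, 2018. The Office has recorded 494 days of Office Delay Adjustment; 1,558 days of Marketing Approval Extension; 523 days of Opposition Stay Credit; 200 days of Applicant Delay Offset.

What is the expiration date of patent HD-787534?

2047-05-23

Base term: filing date + 22 years → 20 November 2040.
Office Delay Adjustment: +494 days → 29 March 2042.
Marketing Approval Extension: +1558 days → 4 July 2046.
Opposition Stay Credit: +523 days → 9 December 2047.
Applicant Delay Offset: −200 days → 23 May 2047.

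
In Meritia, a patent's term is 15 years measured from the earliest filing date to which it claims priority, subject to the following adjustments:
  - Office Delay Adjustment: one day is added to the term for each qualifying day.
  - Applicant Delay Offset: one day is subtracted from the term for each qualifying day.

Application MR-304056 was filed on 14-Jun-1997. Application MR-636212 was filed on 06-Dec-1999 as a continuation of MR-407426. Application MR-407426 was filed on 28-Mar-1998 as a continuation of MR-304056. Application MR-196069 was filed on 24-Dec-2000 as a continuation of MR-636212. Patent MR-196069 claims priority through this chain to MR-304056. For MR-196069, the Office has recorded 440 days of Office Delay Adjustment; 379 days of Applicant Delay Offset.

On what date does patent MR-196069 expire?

Earliest priority filing: 14 June 1997.
Base term: 14 June 1997 + 15 years → 14 June 2012.
Office Delay Adjustment: +440 days → 28 August 2013.
Applicant Delay Offset: −379 days → 14 August 2012.

August 14, 2012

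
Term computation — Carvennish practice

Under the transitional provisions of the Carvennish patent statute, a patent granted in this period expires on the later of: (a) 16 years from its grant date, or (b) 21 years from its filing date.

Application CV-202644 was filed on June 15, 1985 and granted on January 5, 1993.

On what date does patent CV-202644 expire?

2009-01-05

(a) grant + 16 years → 5 January 2009.
(b) filing + 21 years → 15 June 2006.
Later of the two: 5 January 2009.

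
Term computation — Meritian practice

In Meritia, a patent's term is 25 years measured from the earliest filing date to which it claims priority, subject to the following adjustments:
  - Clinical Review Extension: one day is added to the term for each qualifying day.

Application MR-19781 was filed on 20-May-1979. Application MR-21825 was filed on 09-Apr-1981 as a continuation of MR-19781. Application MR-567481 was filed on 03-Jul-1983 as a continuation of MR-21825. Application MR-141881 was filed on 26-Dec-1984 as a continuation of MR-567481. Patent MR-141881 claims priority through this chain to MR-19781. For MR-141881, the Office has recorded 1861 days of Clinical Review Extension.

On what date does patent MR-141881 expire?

2009-06-24

Earliest priority filing: 20 May 1979.
Base term: 20 May 1979 + 25 years → 20 May 2004.
Clinical Review Extension: +1861 days → 24 June 2009.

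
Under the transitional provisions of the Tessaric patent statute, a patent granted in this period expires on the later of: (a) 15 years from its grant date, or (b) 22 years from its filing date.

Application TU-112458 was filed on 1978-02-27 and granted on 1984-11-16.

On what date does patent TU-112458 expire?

(a) grant + 15 years → 16 November 1999.
(b) filing + 22 years → 27 February 2000.
Later of the two: 27 February 2000.

February 27, 2000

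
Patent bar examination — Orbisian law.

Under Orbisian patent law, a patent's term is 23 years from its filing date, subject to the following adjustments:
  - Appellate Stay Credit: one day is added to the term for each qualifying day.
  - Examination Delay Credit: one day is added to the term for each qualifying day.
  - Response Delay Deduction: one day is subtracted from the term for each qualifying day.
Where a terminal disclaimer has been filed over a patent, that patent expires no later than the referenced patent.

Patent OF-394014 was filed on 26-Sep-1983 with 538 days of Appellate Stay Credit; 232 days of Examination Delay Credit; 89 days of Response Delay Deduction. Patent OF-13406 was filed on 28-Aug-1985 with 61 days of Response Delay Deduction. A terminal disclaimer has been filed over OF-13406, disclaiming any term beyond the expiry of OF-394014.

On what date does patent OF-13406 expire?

2008-06-28

Natural term of OF-13406:
  Base: filing + 23 years → 28 August 2008.
  Response Delay Deduction: −61 days → 28 June 2008.
Expiry of referenced patent OF-394014:
  Base: filing + 23 years → 26 September 2006.
  Appellate Stay Credit: +538 days → 17 March 2008.
  Examination Delay Credit: +232 days → 4 November 2008.
  Response Delay Deduction: −89 days → 7 August 2008.
Terminal disclaimer: OF-13406 expires on the earlier of 28 June 2008 and 7 August 2008.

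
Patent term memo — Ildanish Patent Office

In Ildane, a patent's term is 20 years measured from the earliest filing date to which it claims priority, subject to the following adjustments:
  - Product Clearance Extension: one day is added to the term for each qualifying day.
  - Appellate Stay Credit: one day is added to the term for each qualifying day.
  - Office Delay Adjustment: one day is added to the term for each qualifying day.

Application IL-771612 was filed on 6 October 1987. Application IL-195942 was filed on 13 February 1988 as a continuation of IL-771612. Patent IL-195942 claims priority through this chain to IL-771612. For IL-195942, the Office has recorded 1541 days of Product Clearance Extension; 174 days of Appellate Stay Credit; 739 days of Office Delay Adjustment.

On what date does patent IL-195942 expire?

Earliest priority filing: 6 October 1987.
Base term: 6 October 1987 + 20 years → 6 October 2007.
Product Clearance Extension: +1541 days → 25 December 2011.
Appellate Stay Credit: +174 days → 16 June 2012.
Office Delay Adjustment: +739 days → 25 June 2014.

June 25, 2014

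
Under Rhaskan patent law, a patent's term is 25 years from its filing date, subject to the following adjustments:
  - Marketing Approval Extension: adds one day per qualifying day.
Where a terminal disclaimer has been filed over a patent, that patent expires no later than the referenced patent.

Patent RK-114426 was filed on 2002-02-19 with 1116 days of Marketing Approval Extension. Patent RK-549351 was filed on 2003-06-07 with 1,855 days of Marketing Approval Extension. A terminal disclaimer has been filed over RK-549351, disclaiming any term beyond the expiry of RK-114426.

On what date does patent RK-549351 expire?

March 11, 2030

Natural term of RK-549351:
  Base: filing + 25 years → 7 June 2028.
  Marketing Approval Extension: +1855 days → 6 July 2033.
Expiry of referenced patent RK-114426:
  Base: filing + 25 years → 19 February 2027.
  Marketing Approval Extension: +1116 days → 11 March 2030.
Terminal disclaimer: RK-549351 expires on the earlier of 6 July 2033 and 11 March 2030.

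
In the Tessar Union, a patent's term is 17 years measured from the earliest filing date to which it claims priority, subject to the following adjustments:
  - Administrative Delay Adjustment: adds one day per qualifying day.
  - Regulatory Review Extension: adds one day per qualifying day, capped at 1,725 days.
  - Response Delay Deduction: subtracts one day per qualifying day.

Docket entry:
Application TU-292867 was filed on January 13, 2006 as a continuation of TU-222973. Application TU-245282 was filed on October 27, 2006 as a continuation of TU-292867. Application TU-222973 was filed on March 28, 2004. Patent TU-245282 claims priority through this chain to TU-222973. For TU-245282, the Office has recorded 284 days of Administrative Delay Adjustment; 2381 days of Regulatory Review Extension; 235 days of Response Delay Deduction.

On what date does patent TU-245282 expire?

2026-02-04

Earliest priority filing: 28 March 2004.
Base term: 28 March 2004 + 17 years → 28 March 2021.
Administrative Delay Adjustment: +284 days → 6 January 2022.
Regulatory Review Extension: 2381 days claimed exceeds the 1725-day cap, so +1725 days → 27 September 2026.
Response Delay Deduction: −235 days → 4 February 2026.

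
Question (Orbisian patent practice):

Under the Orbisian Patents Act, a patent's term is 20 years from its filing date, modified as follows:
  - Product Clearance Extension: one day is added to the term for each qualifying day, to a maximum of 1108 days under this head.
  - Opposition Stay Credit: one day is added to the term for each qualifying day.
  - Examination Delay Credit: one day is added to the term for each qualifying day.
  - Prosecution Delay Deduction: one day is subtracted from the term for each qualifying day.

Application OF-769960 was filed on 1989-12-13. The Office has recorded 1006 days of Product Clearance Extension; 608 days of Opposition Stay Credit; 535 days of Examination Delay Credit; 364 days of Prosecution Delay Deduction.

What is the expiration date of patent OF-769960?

Base term: filing date + 20 years → 13 December 2009.
Product Clearance Extension: 1006 days (within the 1108-day cap) → +1006 days → 14 September 2012.
Opposition Stay Credit: +608 days → 15 May 2014.
Examination Delay Credit: +535 days → 1 November 2015.
Prosecution Delay Deduction: −364 days → 2 November 2014.

November 2, 2014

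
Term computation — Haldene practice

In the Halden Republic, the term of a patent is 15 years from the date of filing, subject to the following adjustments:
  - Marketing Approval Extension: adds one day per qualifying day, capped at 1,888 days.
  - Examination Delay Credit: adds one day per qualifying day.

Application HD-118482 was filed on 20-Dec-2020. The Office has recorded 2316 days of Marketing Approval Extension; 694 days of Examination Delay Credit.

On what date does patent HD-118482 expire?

2043-01-14

Base term: filing date + 15 years → 20 December 2035.
Marketing Approval Extension: 2316 days claimed exceeds the 1888-day cap, so +1888 days → 19 February 2041.
Examination Delay Credit: +694 days → 14 January 2043.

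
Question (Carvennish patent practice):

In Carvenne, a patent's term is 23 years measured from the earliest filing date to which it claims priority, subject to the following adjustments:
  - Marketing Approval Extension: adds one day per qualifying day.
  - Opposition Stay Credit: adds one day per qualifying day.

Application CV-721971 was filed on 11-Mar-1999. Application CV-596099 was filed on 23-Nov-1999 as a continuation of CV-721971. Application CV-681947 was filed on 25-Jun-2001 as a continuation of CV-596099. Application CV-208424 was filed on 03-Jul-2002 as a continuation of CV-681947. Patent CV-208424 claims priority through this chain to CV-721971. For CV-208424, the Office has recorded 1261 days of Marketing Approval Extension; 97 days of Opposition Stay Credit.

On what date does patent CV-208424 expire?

Earliest priority filing: 11 March 1999.
Base term: 11 March 1999 + 23 years → 11 March 2022.
Marketing Approval Extension: +1261 days → 23 August 2025.
Opposition Stay Credit: +97 days → 28 November 2025.

2025-11-28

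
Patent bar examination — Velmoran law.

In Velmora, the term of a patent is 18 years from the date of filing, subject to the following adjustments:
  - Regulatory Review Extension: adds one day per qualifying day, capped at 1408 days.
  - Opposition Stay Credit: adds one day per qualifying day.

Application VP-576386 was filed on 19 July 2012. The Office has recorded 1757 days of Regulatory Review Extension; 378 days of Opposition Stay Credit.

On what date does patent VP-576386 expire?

Base term: filing date + 18 years → 19 July 2030.
Regulatory Review Extension: 1757 days claimed exceeds the 1408-day cap, so +1408 days → 27 May 2034.
Opposition Stay Credit: +378 days → 9 June 2035.

2035-06-09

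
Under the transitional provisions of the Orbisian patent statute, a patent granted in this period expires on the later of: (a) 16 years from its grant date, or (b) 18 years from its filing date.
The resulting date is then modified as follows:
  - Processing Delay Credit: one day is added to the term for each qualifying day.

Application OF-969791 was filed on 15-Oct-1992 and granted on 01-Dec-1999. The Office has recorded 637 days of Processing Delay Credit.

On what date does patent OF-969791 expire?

2017-08-29

(a) grant + 16 years → 1 December 2015.
(b) filing + 18 years → 15 October 2010.
Later of the two: 1 December 2015.
Processing Delay Credit: +637 days → 29 August 2017.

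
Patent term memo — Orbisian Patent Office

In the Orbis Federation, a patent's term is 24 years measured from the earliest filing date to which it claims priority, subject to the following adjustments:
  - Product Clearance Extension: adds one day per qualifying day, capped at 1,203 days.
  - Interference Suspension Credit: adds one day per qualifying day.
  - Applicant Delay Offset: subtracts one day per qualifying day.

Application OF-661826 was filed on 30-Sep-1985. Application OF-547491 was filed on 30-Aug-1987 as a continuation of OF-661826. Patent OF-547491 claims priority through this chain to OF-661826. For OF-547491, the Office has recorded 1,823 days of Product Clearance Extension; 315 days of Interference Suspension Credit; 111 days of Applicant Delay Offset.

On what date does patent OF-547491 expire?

2013-08-07

Earliest priority filing: 30 September 1985.
Base term: 30 September 1985 + 24 years → 30 September 2009.
Product Clearance Extension: 1823 days claimed exceeds the 1203-day cap, so +1203 days → 15 January 2013.
Interference Suspension Credit: +315 days → 26 November 2013.
Applicant Delay Offset: −111 days → 7 August 2013.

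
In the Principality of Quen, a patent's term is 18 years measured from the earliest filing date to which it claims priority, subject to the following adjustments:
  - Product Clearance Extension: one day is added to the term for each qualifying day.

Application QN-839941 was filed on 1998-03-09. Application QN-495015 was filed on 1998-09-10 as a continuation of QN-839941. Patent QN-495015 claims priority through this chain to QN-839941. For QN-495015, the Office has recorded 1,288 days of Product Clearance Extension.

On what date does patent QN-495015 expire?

Earliest priority filing: 9 March 1998.
Base term: 9 March 1998 + 18 years → 9 March 2016.
Product Clearance Extension: +1288 days → 18 September 2019.

2019-09-18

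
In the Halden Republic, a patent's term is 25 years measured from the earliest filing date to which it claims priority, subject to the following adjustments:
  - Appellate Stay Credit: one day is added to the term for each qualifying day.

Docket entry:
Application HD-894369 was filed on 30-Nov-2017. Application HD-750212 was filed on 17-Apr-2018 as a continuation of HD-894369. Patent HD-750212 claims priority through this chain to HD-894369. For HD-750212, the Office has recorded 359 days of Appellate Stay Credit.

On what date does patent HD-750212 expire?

2043-11-24

Earliest priority filing: 30 November 2017.
Base term: 30 November 2017 + 25 years → 30 November 2042.
Appellate Stay Credit: +359 days → 24 November 2043.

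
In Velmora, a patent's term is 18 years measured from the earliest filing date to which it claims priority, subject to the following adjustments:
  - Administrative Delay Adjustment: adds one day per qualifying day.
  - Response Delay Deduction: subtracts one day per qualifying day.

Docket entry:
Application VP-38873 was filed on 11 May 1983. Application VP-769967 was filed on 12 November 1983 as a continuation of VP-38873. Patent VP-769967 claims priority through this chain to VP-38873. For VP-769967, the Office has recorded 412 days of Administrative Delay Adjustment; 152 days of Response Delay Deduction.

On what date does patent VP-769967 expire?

Earliest priority filing: 11 May 1983.
Base term: 11 May 1983 + 18 years → 11 May 2001.
Administrative Delay Adjustment: +412 days → 27 June 2002.
Response Delay Deduction: −152 days → 26 January 2002.

January 26, 2002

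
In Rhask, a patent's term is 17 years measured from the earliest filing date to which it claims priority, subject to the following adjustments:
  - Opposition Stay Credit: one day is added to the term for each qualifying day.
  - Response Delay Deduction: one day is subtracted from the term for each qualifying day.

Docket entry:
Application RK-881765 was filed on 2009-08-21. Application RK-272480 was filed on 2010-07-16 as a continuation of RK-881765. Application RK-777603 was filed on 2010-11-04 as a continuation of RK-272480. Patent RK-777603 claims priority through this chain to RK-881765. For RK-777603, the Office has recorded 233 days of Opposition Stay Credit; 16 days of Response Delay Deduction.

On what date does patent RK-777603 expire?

Earliest priority filing: 21 August 2009.
Base term: 21 August 2009 + 17 years → 21 August 2026.
Opposition Stay Credit: +233 days → 11 April 2027.
Response Delay Deduction: −16 days → 26 March 2027.

March 26, 2027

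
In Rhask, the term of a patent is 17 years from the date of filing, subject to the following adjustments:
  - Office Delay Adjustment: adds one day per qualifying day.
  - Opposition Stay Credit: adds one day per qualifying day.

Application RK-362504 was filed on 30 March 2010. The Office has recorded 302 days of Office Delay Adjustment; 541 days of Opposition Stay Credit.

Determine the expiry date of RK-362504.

2029-07-20

Base term: filing date + 17 years → 30 March 2027.
Office Delay Adjustment: +302 days → 26 January 2028.
Opposition Stay Credit: +541 days → 20 July 2029.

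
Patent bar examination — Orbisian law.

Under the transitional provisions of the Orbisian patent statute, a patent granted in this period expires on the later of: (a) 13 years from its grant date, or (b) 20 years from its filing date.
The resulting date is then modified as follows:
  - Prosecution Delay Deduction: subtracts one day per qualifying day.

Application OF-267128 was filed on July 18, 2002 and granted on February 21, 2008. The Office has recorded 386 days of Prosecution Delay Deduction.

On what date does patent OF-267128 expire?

(a) grant + 13 years → 21 February 2021.
(b) filing + 20 years → 18 July 2022.
Later of the two: 18 July 2022.
Prosecution Delay Deduction: −386 days → 27 June 2021.

2021-06-27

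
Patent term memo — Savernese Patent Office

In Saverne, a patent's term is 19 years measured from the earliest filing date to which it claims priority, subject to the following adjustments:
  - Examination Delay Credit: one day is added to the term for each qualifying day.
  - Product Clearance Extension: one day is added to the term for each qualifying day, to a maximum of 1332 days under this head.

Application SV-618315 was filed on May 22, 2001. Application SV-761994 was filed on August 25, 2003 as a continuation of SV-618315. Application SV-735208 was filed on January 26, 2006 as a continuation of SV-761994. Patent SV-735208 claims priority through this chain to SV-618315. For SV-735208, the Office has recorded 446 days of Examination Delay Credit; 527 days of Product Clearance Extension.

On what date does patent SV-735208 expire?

2023-01-20

Earliest priority filing: 22 May 2001.
Base term: 22 May 2001 + 19 years → 22 May 2020.
Examination Delay Credit: +446 days → 11 August 2021.
Product Clearance Extension: 527 days (within the 1332-day cap) → +527 days → 20 January 2023.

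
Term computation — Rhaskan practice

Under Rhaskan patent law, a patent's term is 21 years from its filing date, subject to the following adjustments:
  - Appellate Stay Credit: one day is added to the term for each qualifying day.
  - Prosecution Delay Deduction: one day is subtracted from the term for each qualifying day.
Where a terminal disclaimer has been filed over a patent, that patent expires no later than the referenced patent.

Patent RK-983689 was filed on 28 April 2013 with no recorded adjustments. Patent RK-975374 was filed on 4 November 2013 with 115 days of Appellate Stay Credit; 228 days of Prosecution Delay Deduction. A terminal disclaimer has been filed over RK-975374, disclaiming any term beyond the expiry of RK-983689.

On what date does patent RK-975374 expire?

April 28, 2034

Natural term of RK-975374:
  Base: filing + 21 years → 4 November 2034.
  Appellate Stay Credit: +115 days → 27 February 2035.
  Prosecution Delay Deduction: −228 days → 14 July 2034.
Expiry of referenced patent RK-983689:
  Base: filing + 21 years → 28 April 2034.
Terminal disclaimer: RK-975374 expires on the earlier of 14 July 2034 and 28 April 2034.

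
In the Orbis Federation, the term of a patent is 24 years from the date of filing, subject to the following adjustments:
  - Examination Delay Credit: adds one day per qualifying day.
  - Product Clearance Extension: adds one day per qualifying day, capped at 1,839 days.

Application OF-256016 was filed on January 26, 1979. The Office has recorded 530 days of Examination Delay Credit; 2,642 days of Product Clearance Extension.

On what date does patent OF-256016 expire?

2009-07-22

Base term: filing date + 24 years → 26 January 2003.
Examination Delay Credit: +530 days → 9 July 2004.
Product Clearance Extension: 2642 days claimed exceeds the 1839-day cap, so +1839 days → 22 July 2009.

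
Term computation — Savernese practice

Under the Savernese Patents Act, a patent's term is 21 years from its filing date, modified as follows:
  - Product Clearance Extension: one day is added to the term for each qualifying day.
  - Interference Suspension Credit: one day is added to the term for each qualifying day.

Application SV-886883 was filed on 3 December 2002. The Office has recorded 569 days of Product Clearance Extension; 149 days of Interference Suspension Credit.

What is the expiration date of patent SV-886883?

November 20, 2025

Base term: filing date + 21 years → 3 December 2023.
Product Clearance Extension: +569 days → 24 June 2025.
Interference Suspension Credit: +149 days → 20 November 2025.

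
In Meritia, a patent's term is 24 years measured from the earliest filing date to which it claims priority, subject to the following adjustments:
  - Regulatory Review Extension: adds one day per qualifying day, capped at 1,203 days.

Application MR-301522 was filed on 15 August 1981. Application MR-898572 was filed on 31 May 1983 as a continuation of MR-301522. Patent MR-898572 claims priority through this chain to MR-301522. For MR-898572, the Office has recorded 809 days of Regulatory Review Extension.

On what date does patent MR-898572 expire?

2007-11-02

Earliest priority filing: 15 August 1981.
Base term: 15 August 1981 + 24 years → 15 August 2005.
Regulatory Review Extension: 809 days (within the 1203-day cap) → +809 days → 2 November 2007.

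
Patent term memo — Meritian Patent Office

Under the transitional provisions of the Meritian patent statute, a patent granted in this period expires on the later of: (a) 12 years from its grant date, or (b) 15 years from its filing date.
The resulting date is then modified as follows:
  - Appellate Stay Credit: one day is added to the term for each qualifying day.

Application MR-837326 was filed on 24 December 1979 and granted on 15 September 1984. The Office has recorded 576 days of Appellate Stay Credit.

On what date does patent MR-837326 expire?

(a) grant + 12 years → 15 September 1996.
(b) filing + 15 years → 24 December 1994.
Later of the two: 15 September 1996.
Appellate Stay Credit: +576 days → 14 April 1998.

1998-04-14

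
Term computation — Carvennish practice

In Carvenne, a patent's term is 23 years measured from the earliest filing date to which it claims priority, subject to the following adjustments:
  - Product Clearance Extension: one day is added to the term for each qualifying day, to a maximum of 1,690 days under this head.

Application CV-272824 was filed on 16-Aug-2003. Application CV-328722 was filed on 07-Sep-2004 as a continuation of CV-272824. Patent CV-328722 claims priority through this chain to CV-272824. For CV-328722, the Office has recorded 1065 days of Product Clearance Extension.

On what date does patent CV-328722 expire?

Earliest priority filing: 16 August 2003.
Base term: 16 August 2003 + 23 years → 16 August 2026.
Product Clearance Extension: 1065 days (within the 1690-day cap) → +1065 days → 16 July 2029.

2029-07-16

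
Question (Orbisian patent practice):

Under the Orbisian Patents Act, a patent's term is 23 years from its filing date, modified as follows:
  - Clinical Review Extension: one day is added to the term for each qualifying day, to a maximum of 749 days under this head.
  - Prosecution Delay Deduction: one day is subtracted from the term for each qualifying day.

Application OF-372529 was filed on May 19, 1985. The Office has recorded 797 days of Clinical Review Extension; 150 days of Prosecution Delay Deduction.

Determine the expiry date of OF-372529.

Base term: filing date + 23 years → 19 May 2008.
Clinical Review Extension: 797 days claimed exceeds the 749-day cap, so +749 days → 7 June 2010.
Prosecution Delay Deduction: −150 days → 8 January 2010.

January 8, 2010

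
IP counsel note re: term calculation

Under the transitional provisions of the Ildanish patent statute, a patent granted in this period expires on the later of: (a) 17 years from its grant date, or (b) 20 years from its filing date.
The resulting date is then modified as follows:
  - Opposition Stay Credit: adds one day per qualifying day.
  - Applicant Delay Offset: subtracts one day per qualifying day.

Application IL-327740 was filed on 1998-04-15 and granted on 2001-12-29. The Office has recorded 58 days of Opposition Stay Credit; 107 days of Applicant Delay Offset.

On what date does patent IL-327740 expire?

November 10, 2018

(a) grant + 17 years → 29 December 2018.
(b) filing + 20 years → 15 April 2018.
Later of the two: 29 December 2018.
Opposition Stay Credit: +58 days → 25 February 2019.
Applicant Delay Offset: −107 days → 10 November 2018.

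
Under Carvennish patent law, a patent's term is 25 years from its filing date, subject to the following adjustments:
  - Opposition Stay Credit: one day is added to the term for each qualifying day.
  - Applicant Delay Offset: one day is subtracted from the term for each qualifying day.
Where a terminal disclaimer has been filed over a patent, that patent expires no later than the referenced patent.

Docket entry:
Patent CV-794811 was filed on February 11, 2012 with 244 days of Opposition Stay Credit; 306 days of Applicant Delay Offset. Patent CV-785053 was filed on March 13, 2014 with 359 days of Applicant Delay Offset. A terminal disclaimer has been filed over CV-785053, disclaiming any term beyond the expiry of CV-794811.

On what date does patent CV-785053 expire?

2036-12-11

Natural term of CV-785053:
  Base: filing + 25 years → 13 March 2039.
  Applicant Delay Offset: −359 days → 19 March 2038.
Expiry of referenced patent CV-794811:
  Base: filing + 25 years → 11 February 2037.
  Opposition Stay Credit: +244 days → 13 October 2037.
  Applicant Delay Offset: −306 days → 11 December 2036.
Terminal disclaimer: CV-785053 expires on the earlier of 19 March 2038 and 11 December 2036.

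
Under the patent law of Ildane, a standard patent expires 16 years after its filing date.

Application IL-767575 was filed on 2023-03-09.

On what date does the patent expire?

2039-03-09

Filing date + 16 years → 9 March 2039.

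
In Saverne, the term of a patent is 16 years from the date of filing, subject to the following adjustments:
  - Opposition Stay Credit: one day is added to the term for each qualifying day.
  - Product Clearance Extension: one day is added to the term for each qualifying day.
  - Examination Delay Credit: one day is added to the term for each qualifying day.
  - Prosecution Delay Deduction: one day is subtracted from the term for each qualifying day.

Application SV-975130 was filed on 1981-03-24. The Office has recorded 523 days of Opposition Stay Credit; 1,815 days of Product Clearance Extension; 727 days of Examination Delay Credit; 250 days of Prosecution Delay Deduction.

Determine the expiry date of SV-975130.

Base term: filing date + 16 years → 24 March 1997.
Opposition Stay Credit: +523 days → 29 August 1998.
Product Clearance Extension: +1815 days → 18 August 2003.
Examination Delay Credit: +727 days → 14 August 2005.
Prosecution Delay Deduction: −250 days → 7 December 2004.

2004-12-07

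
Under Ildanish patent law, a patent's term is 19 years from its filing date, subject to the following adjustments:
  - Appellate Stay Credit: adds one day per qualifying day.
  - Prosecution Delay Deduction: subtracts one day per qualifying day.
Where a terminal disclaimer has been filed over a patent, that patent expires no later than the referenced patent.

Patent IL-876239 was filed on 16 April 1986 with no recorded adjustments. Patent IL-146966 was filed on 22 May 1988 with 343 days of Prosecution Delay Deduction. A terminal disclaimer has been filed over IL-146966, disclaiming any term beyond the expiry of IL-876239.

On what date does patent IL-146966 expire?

Natural term of IL-146966:
  Base: filing + 19 years → 22 May 2007.
  Prosecution Delay Deduction: −343 days → 13 June 2006.
Expiry of referenced patent IL-876239:
  Base: filing + 19 years → 16 April 2005.
Terminal disclaimer: IL-146966 expires on the earlier of 13 June 2006 and 16 April 2005.

April 16, 2005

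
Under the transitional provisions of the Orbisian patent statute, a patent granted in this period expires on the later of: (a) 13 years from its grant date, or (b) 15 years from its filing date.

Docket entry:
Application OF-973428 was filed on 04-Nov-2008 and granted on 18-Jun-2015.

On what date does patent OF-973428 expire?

2028-06-18

(a) grant + 13 years → 18 June 2028.
(b) filing + 15 years → 4 November 2023.
Later of the two: 18 June 2028.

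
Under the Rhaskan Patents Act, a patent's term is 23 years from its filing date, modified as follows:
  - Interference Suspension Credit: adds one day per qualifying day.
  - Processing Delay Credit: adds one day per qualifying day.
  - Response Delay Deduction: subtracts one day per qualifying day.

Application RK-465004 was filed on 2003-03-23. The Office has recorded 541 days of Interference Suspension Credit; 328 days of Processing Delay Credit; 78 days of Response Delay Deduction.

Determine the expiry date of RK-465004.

Base term: filing date + 23 years → 23 March 2026.
Interference Suspension Credit: +541 days → 15 September 2027.
Processing Delay Credit: +328 days → 8 August 2028.
Response Delay Deduction: −78 days → 22 May 2028.

May 22, 2028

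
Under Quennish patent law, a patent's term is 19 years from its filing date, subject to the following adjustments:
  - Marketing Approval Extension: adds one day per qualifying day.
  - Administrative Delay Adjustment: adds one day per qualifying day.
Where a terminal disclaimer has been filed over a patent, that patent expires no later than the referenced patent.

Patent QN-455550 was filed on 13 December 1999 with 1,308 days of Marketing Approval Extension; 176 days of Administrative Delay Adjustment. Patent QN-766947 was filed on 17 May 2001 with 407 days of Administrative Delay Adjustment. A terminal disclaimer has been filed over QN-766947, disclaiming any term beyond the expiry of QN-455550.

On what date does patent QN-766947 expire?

June 28, 2021

Natural term of QN-766947:
  Base: filing + 19 years → 17 May 2020.
  Administrative Delay Adjustment: +407 days → 28 June 2021.
Expiry of referenced patent QN-455550:
  Base: filing + 19 years → 13 December 2018.
  Marketing Approval Extension: +1308 days → 13 July 2022.
  Administrative Delay Adjustment: +176 days → 5 January 2023.
Terminal disclaimer: QN-766947 expires on the earlier of 28 June 2021 and 5 January 2023.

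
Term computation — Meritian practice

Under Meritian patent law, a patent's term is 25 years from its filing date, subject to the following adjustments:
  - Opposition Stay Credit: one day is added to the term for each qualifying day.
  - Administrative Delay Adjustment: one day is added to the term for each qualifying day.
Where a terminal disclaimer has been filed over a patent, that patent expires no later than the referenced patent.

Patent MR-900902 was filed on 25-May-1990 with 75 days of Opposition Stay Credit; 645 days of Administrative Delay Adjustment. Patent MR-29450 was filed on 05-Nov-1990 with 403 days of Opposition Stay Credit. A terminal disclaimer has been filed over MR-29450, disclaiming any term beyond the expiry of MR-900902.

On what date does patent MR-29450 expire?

Natural term of MR-29450:
  Base: filing + 25 years → 5 November 2015.
  Opposition Stay Credit: +403 days → 12 December 2016.
Expiry of referenced patent MR-900902:
  Base: filing + 25 years → 25 May 2015.
  Opposition Stay Credit: +75 days → 8 August 2015.
  Administrative Delay Adjustment: +645 days → 14 May 2017.
Terminal disclaimer: MR-29450 expires on the earlier of 12 December 2016 and 14 May 2017.

2016-12-12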